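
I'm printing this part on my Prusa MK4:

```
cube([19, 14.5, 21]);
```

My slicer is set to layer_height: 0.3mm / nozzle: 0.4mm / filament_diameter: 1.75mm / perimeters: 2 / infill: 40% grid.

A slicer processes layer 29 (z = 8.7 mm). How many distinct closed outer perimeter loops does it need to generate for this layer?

1

At z = 8.7 mm: the 19×14.5 cube contributes its full rectangle. The result has 1 disconnected region.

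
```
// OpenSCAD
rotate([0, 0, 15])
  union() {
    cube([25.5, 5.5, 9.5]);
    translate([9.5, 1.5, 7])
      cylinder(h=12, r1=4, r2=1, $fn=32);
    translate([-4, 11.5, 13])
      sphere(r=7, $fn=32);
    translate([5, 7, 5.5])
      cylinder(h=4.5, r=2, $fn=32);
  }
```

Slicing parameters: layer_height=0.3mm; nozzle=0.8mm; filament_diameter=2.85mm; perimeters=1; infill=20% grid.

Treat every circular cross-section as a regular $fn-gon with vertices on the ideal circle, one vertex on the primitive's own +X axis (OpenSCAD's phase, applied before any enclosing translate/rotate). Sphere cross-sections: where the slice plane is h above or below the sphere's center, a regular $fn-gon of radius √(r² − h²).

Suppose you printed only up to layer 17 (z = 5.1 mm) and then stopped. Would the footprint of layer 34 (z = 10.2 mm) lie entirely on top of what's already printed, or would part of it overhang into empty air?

Compare the two slices. At z = 5.1: the 25.5×5.5 cube contributes its full rectangle (area 140.25 mm²); the cone at (9.5, 1.5) is not intersected at this z (z outside [7, 19]); the sphere at (-4, 11.5) is not intersected at this z (|z−center|=7.900 > r=7); the cylinder at (5, 7) is absent (z outside [5.5, 10]); Taking the union: only the 25.5×5.5 cube is present, so the union is just that shape — area = 140.25 mm²; (rotated 15° about Z; rotation is an isometry so areas/perimeters/island counts are preserved). At z = 10.2: the cube is not intersected at this z (z outside [0, 9.5]); the cone at (9.5, 1.5) contributes a regular 32-gon of circumradius 3.200 (interpolated between r1=4 and r2=1 at t=0.267) (area = (32/2)·3.200²·sin(360°/32) = 31.96 mm²); the r=7 sphere at (-4, 11.5) contributes a regular 32-gon of circumradius √(7²−2.8²) = 6.416 (area = (32/2)·6.416²·sin(360°/32) = 128.48 mm²); the cylinder at (5, 7) is not intersected at this z (z outside [5.5, 10]); Combining (union): the 2 present regions are separate (no shared area or edge), so areas and boundary lengths simply add and each stays a separate island — area = 160.44 mm²; (rotated 15° about Z; rotation is an isometry so areas/perimeters/island counts are preserved). Checking containment: at z = 10.2 the cross-section extends beyond the z = 5.1 cross-section by about 135.26 mm².

part overhangs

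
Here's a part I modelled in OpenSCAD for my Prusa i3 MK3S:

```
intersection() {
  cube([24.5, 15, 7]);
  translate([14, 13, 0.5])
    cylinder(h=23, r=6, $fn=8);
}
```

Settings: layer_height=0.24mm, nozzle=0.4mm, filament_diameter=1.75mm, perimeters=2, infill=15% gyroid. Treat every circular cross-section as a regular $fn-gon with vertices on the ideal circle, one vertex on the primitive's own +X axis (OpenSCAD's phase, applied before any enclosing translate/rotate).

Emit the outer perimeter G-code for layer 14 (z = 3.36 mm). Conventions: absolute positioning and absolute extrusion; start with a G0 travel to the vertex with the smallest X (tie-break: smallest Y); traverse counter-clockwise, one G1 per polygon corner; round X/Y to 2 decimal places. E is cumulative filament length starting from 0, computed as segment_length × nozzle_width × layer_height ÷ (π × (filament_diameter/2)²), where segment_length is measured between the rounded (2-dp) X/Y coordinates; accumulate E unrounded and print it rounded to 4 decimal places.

At z = 3.36 mm: the 24.5×15 cube contributes its full rectangle; the cylinder at (14, 13): section is a regular 8-gon, circumradius r=6; Taking the intersection: the r=6 cylinder at (14, 13) partially overlaps the 24.5×15 cube; clipping to the common part keeps 73.25 mm² — 1 connected region. The outline is a single polygon with 7 vertices. Extrusion per mm of travel: 0.4 × 0.24 / (π × 0.875²) = 0.039912. Accumulating E over each segment gives final E = 1.3185.

G0 X8.00 Y13.00 Z3.36
G1 X9.76 Y8.76 E0.1832
G1 X14.00 Y7.00 E0.3665
G1 X18.24 Y8.76 E0.5497
G1 X20.00 Y13.00 E0.7329
G1 X19.17 Y15.00 E0.8193
G1 X8.83 Y15.00 E1.2320
G1 X8.00 Y13.00 E1.3185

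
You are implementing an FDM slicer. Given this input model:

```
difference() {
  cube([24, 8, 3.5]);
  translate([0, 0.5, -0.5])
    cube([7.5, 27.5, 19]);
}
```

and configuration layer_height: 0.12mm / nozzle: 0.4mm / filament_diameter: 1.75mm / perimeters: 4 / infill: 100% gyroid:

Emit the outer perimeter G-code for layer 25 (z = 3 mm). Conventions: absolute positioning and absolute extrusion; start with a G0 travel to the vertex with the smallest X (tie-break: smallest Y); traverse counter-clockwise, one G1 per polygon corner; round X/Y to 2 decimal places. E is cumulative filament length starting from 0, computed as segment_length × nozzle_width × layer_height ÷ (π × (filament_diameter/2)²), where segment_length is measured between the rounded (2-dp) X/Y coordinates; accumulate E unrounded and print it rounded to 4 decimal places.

At z = 3 mm: the cube is present — its section is the full 24×8 rectangle; the 7.5×27.5 cube at (0, 0.5) contributes its full rectangle; After the difference (first − rest): starting from the 24×8 cube, the 7.5×27.5 cube at (0, 0.5) partially overlaps it — only the 56.25 mm² overlap (of its 206.25 mm²) is removed, clipping the outline — 1 connected region. The outline is a single polygon with 6 vertices. Extrusion per mm of travel: 0.4 × 0.12 / (π × 0.875²) = 0.019956. Accumulating E over each segment gives final E = 1.2772.

G0 X0.00 Y0.00 Z3.00
G1 X24.00 Y0.00 E0.4789
G1 X24.00 Y8.00 E0.6386
G1 X7.50 Y8.00 E0.9679
G1 X7.50 Y0.50 E1.1175
G1 X0.00 Y0.50 E1.2672
G1 X0.00 Y0.00 E1.2772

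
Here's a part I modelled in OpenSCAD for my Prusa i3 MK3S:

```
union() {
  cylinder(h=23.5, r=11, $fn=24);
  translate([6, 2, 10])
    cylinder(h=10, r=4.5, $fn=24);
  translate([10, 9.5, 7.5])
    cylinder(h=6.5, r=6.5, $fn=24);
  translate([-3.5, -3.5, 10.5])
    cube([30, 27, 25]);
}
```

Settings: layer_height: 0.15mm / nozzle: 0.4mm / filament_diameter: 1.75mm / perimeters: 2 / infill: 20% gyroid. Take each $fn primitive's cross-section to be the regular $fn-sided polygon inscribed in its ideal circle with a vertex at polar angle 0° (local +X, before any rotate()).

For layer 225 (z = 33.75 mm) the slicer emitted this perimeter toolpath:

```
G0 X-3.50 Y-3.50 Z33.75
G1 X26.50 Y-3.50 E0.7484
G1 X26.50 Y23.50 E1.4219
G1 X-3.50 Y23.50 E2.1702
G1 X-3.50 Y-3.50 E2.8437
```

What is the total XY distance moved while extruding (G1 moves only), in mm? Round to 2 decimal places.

Sum the Euclidean lengths of each G1 segment: total = 114.00 mm.

114.00 mm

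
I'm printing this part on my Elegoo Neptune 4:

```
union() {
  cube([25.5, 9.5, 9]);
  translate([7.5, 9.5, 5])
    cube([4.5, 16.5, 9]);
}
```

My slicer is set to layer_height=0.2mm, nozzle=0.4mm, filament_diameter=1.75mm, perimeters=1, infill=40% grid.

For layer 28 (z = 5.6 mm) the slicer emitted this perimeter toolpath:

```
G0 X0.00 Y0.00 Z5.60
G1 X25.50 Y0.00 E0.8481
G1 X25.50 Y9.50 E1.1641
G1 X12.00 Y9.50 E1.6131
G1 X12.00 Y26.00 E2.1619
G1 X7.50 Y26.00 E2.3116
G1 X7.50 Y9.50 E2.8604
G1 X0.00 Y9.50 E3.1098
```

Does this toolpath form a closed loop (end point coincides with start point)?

no

Start point (G0): (0.00, 0.00). End point (last G1): the path does not return to the start — open.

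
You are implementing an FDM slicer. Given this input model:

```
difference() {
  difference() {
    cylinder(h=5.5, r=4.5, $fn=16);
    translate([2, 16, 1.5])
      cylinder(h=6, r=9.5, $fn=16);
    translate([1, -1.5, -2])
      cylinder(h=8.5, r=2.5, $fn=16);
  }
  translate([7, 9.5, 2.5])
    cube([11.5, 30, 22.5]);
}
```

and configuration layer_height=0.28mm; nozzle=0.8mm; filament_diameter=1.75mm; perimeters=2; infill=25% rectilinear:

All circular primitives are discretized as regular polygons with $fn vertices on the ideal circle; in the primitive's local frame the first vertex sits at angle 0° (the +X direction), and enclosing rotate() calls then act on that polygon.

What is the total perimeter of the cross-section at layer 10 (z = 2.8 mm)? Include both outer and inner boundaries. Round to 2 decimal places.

43.70 mm

At z = 2.8 mm: the r=4.5 cylinder contributes a regular 16-gon of circumradius 4.5 (perimeter = 2·16·4.500·sin(180°/16) = 28.09 mm); the r=9.5 cylinder at (2, 16) contributes a regular 16-gon of circumradius 9.5 (perimeter = 2·16·9.500·sin(180°/16) = 59.31 mm); the r=2.5 cylinder at (1, -1.5) contributes a regular 16-gon of circumradius 2.5 (perimeter = 2·16·2.500·sin(180°/16) = 15.61 mm); Subtracting the remaining from the first: starting from the r=4.5 cylinder, the r=9.5 cylinder at (2, 16) misses the remaining region (no effect); the r=2.5 cylinder at (1, -1.5) lies wholly inside it (removes its full 19.13 mm² and its 15.61 mm outline becomes a hole wall) — boundary (outer + 1 inner loop) = 43.70 mm; the 11.5×30 cube at (7, 9.5) contributes its full rectangle (perimeter 83.00 mm); After the difference (first − rest): starting from the result so far, the 11.5×30 cube at (7, 9.5) misses the remaining region (no effect) — boundary (outer + 1 inner loop) = 43.70 mm. Overall, the cross-section is one region with 1 hole. Total boundary length (outer + inner) = 43.70 mm.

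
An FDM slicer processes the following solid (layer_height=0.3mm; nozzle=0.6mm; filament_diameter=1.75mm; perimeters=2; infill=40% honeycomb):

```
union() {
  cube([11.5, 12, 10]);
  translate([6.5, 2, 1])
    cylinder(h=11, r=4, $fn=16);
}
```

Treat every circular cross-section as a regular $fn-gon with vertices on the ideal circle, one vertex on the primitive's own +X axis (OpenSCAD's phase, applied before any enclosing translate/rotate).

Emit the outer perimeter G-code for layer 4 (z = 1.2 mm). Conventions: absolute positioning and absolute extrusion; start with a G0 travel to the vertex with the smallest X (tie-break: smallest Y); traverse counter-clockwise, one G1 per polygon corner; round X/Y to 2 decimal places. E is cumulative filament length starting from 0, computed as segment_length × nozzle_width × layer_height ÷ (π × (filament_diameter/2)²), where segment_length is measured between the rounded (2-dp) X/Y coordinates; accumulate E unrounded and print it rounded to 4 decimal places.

G0 X0.00 Y0.00 Z1.20
G1 X3.12 Y0.00 E0.2335
G1 X3.67 Y-0.83 E0.3080
G1 X4.97 Y-1.70 E0.4251
G1 X6.50 Y-2.00 E0.5417
G1 X8.03 Y-1.70 E0.6584
G1 X9.33 Y-0.83 E0.7755
G1 X9.88 Y0.00 E0.8500
G1 X11.50 Y0.00 E0.9712
G1 X11.50 Y12.00 E1.8692
G1 X0.00 Y12.00 E2.7299
G1 X0.00 Y0.00 E3.6279

At z = 1.2 mm: the 11.5×12 cube contributes its full rectangle; the r=4 cylinder at (6.5, 2) contributes a regular 16-gon of circumradius 4; Taking the union: the regions partially overlap (shared area 39.59 mm²), so overlapping operands fuse into one piece — 1 connected region. The outline is a single polygon with 11 vertices. Extrusion per mm of travel: 0.6 × 0.3 / (π × 0.875²) = 0.074835. Accumulating E over each segment gives final E = 3.6279.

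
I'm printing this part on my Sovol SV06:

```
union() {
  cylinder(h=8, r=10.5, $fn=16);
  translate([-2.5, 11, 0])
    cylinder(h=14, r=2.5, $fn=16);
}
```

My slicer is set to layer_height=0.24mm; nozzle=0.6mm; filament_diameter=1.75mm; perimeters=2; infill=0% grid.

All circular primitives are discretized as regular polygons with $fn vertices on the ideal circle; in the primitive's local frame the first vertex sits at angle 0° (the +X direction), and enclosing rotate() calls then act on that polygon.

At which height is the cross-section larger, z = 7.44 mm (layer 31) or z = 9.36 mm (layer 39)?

Layer 31 (z = 7.44): the r=10.5 cylinder gives a regular 16-gon of circumradius 10.5 (constant along its height) (area = (16/2)·10.500²·sin(360°/16) = 337.53 mm²); the cylinder at (-2.5, 11): section is a regular 16-gon, circumradius r=2.5 (area = (16/2)·2.500²·sin(360°/16) = 19.13 mm²); Taking the union: the regions partially overlap — summed areas 356.66 mm² minus the doubly-counted overlap 4.82 mm² gives 351.84 mm² — area = 351.84 mm². So its area = 351.84 mm². Layer 39 (z = 9.36): the cylinder is absent (z outside [0, 8]); the r=2.5 cylinder at (-2.5, 11) contributes a regular 16-gon of circumradius 2.5 (area = (16/2)·2.500²·sin(360°/16) = 19.13 mm²); Merging all regions: only the r=2.5 cylinder at (-2.5, 11) is present, so the union is just that shape — area = 19.13 mm². So its area = 19.13 mm². Layer 31 is larger (351.84 vs 19.13 mm²).

layer 31 (z = 7.44 mm)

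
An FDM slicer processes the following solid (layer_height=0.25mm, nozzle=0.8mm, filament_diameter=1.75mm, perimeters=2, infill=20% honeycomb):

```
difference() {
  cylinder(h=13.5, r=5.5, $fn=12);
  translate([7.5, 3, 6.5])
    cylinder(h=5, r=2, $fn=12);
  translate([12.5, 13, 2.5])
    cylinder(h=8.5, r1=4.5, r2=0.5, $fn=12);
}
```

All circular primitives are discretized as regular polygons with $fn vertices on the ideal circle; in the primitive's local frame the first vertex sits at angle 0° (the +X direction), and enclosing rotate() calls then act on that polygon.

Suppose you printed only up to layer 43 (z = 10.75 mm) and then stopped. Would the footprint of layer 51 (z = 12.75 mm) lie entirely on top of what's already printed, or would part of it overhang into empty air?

Compare the two slices. At z = 10.75: the r=5.5 cylinder gives a regular 12-gon of circumradius 5.5 (constant along its height) (area = (12/2)·5.500²·sin(360°/12) = 90.75 mm²); the r=2 cylinder at (7.5, 3) gives a regular 12-gon of circumradius 2 (constant along its height) (area = (12/2)·2.000²·sin(360°/12) = 12.00 mm²); the cone at (12.5, 13) (r1=4.5→r2=0.5) has section circumradius 0.618 here — a regular 12-gon (area = (12/2)·0.618²·sin(360°/12) = 1.14 mm²); Taking the first minus the rest: starting from the r=5.5 cylinder (90.75 mm²), the r=2 cylinder at (7.5, 3) misses the remaining region (no effect); the cone at (12.5, 13) misses the remaining region (no effect) — area = 90.75 mm². At z = 12.75: the cylinder: section is a regular 12-gon, circumradius r=5.5 (area = (12/2)·5.500²·sin(360°/12) = 90.75 mm²); the cylinder at (7.5, 3) does not reach this height (z outside [6.5, 11.5]); the cone at (12.5, 13) is absent (z outside [2.5, 11]); After the difference (first − rest): none of the subtracted shapes is present at this height, so the r=5.5 cylinder is unchanged — area = 90.75 mm². Checking containment: the cross-section at z = 12.75 is a subset of the cross-section at z = 10.75.

entirely on top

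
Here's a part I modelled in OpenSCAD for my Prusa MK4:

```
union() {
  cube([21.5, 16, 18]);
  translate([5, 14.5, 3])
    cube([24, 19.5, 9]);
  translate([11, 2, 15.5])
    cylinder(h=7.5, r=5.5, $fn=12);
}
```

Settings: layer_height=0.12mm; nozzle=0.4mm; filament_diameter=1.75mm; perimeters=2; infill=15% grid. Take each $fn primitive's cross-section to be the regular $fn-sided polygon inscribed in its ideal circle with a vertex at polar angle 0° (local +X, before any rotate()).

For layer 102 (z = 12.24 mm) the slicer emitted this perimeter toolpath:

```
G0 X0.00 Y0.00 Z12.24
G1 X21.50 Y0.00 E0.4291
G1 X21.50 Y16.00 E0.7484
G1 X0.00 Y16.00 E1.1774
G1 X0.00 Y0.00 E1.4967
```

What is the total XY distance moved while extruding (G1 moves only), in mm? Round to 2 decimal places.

Sum the Euclidean lengths of each G1 segment: total = 75.00 mm.

75.00 mm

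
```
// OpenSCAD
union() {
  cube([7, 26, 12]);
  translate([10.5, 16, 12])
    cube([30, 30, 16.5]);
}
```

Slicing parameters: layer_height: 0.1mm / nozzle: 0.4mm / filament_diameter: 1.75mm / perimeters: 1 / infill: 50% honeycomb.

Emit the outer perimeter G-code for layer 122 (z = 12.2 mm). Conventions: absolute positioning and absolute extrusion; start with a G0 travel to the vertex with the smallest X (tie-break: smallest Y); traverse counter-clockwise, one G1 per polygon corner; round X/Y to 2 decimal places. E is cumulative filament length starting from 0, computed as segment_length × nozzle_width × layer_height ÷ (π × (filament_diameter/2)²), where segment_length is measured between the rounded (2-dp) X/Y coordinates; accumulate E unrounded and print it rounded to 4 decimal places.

G0 X10.50 Y16.00 Z12.20
G1 X40.50 Y16.00 E0.4989
G1 X40.50 Y46.00 E0.9978
G1 X10.50 Y46.00 E1.4967
G1 X10.50 Y16.00 E1.9956

At z = 12.2 mm: the cube is not intersected at this z (z outside [0, 12]); the cube at (10.5, 16) is present — its section is the full 30×30 rectangle; Merging all regions: only the 30×30 cube at (10.5, 16) is present, so the union is just that shape — 1 connected region. The outline is a single polygon with 4 vertices. Extrusion per mm of travel: 0.4 × 0.1 / (π × 0.875²) = 0.016630. Accumulating E over each segment gives final E = 1.9956.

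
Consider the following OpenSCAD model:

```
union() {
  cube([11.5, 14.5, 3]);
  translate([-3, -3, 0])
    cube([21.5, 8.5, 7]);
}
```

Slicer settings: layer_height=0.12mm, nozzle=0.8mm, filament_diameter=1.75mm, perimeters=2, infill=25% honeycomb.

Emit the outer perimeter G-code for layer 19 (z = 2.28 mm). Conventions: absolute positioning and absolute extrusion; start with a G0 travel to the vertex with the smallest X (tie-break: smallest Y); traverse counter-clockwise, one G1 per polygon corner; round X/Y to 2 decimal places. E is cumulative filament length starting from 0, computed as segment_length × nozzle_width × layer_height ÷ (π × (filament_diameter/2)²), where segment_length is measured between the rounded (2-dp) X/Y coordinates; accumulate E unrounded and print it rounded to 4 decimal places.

G0 X-3.00 Y-3.00 Z2.28
G1 X18.50 Y-3.00 E0.8581
G1 X18.50 Y5.50 E1.1974
G1 X11.50 Y5.50 E1.4767
G1 X11.50 Y14.50 E1.8360
G1 X0.00 Y14.50 E2.2949
G1 X0.00 Y5.50 E2.6542
G1 X-3.00 Y5.50 E2.7739
G1 X-3.00 Y-3.00 E3.1131

At z = 2.28 mm: the cube is present — its section is the full 11.5×14.5 rectangle; the cube at (-3, -3) is present — its section is the full 21.5×8.5 rectangle; Combining (union): the regions partially overlap (shared area 63.25 mm²), so overlapping operands fuse into one piece — 1 connected region. The outline is a single polygon with 8 vertices. Extrusion per mm of travel: 0.8 × 0.12 / (π × 0.875²) = 0.039912. Accumulating E over each segment gives final E = 3.1131.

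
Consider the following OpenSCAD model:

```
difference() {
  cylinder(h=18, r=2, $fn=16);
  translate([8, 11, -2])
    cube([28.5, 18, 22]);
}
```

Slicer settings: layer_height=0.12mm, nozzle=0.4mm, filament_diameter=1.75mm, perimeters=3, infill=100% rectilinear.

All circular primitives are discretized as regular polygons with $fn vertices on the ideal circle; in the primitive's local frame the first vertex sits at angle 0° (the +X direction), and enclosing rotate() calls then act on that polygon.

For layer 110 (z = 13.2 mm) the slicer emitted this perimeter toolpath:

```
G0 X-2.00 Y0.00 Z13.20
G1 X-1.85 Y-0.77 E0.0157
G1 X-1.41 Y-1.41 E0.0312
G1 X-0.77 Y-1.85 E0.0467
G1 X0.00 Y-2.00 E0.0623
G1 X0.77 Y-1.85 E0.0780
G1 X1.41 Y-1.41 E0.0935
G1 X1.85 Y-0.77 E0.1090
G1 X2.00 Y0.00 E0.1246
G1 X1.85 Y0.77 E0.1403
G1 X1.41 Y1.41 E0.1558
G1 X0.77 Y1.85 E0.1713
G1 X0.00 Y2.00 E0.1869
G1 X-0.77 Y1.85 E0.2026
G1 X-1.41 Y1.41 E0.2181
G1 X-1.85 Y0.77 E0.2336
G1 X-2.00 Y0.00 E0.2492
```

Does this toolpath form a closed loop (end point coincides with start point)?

yes

Start point (G0): (-2.00, 0.00). End point (last G1): the path returns to the start — closed.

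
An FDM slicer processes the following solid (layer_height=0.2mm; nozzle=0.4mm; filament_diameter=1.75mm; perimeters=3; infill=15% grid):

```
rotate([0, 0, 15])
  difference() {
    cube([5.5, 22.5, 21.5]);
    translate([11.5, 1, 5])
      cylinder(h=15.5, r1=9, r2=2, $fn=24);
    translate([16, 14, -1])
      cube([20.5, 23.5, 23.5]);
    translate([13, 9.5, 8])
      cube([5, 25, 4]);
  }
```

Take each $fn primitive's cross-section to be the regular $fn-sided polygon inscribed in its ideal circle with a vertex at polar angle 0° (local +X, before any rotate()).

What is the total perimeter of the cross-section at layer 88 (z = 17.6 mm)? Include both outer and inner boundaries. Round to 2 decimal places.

56.00 mm

At z = 17.6 mm: the cube is present — its section is the full 5.5×22.5 rectangle (perimeter 56.00 mm); the cone at (11.5, 1): at t=0.813 of its height the radius interpolates to r₁+(r₂−r₁)t = 3.310, giving a regular 24-gon of that circumradius (perimeter = 2·24·3.310·sin(180°/24) = 20.74 mm); the 20.5×23.5 cube at (16, 14) contributes its full rectangle (perimeter 88.00 mm); the cube at (13, 9.5) is absent (z outside [8, 12]); Taking the first minus the rest: starting from the 5.5×22.5 cube, the cone at (11.5, 1) misses the remaining region (no effect); the 20.5×23.5 cube at (16, 14) misses the remaining region (no effect) — boundary = 56.00 mm; (rotated 15° about Z; rotation is an isometry so areas/perimeters/island counts are preserved). Overall, the cross-section is a single solid region. Total boundary length (outer) = 56.00 mm.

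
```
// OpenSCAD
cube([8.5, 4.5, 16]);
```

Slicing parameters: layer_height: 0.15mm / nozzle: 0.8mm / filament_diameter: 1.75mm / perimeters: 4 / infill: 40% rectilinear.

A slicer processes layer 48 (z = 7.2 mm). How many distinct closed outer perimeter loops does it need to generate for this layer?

1

At z = 7.2 mm: the cube is present — its section is the full 8.5×4.5 rectangle. The result has 1 disconnected region.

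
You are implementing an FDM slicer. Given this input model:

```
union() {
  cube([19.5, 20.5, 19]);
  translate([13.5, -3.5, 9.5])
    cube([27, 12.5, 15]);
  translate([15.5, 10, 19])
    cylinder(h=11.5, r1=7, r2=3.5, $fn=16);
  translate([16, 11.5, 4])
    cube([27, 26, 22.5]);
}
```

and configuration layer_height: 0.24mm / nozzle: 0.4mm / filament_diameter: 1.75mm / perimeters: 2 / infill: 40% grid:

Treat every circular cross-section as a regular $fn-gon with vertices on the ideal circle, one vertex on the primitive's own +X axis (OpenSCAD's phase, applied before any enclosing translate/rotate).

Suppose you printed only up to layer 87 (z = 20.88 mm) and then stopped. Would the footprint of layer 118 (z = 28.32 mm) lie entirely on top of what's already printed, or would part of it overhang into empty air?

entirely on top

Compare the two slices. At z = 20.88: the cube does not reach this height (z outside [0, 19]); the cube at (13.5, -3.5) (footprint 27×12.5) is included at this height (area 337.50 mm²); the cone at (15.5, 10) contributes a regular 16-gon of circumradius 6.428 (interpolated between r1=7 and r2=3.5 at t=0.163) (area = (16/2)·6.428²·sin(360°/16) = 126.49 mm²); the cube at (16, 11.5) is present — its section is the full 27×26 rectangle (area 702.00 mm²); Combining (union): the regions partially overlap — summed areas 1165.99 mm² minus the doubly-counted overlap 55.52 mm² gives 1110.47 mm² — area = 1110.47 mm². At z = 28.32: the cube does not reach this height (z outside [0, 19]); the cube at (13.5, -3.5) is not intersected at this z (z outside [9.5, 24.5]); the cone at (15.5, 10): at t=0.810 of its height the radius interpolates to r₁+(r₂−r₁)t = 4.163, giving a regular 16-gon of that circumradius (area = (16/2)·4.163²·sin(360°/16) = 53.07 mm²); the cube at (16, 11.5) does not reach this height (z outside [4, 26.5]); Combining (union): only the cone at (15.5, 10) is present, so the union is just that shape — area = 53.07 mm². Checking containment: the cross-section at z = 28.32 is a subset of the cross-section at z = 20.88.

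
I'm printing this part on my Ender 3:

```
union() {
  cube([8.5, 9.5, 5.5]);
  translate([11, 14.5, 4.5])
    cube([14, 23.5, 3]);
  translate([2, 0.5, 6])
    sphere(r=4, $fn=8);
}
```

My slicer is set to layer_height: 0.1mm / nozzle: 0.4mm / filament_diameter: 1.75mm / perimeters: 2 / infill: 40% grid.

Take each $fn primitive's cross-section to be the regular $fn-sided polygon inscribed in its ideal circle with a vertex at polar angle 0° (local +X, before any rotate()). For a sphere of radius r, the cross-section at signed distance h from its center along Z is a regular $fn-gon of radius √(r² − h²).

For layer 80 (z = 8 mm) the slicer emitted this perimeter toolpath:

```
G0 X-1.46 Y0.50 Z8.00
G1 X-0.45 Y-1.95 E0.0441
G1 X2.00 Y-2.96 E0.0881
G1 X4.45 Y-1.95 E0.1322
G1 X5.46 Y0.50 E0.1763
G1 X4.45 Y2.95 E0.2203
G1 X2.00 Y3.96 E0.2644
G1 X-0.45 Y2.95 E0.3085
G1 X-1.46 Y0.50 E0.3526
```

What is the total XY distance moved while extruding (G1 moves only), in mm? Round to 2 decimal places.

21.20 mm

Sum the Euclidean lengths of each G1 segment: total = 21.20 mm.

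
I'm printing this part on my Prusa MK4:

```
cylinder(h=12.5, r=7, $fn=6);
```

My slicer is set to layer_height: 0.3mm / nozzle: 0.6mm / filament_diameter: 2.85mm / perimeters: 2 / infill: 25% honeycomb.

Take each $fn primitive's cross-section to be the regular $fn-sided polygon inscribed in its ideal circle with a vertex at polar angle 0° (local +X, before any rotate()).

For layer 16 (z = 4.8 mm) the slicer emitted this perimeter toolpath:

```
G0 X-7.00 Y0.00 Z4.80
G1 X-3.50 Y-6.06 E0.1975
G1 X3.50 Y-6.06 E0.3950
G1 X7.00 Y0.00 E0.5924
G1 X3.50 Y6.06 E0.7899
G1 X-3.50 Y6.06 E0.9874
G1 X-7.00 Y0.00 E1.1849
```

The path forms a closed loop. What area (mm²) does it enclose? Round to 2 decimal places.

Apply the shoelace formula to the sequence of (X, Y) vertices; enclosed area = 127.26 mm².

127.26 mm²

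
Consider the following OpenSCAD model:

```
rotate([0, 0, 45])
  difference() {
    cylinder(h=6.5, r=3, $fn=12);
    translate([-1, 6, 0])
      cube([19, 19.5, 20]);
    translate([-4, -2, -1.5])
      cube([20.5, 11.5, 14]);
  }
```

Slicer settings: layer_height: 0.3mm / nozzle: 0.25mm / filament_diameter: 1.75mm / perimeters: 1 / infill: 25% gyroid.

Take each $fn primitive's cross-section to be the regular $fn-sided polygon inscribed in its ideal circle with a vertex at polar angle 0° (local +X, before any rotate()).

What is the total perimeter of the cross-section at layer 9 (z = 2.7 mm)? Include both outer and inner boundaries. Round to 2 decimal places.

8.99 mm

At z = 2.7 mm: the r=3 cylinder contributes a regular 12-gon of circumradius 3 (perimeter = 2·12·3.000·sin(180°/12) = 18.63 mm); the cube at (-1, 6) (footprint 19×19.5) is included at this height (perimeter 77.00 mm); the 20.5×11.5 cube at (-4, -2) contributes its full rectangle (perimeter 64.00 mm); After the difference (first − rest): starting from the r=3 cylinder, the 19×19.5 cube at (-1, 6) misses the remaining region (no effect); the 20.5×11.5 cube at (-4, -2) partially overlaps it — only the 24.25 mm² overlap (of its 235.75 mm²) is removed, clipping the outline — boundary = 8.99 mm; (whole slice rotated 45° about Z — lengths, areas and connectivity unchanged). Overall, the cross-section is a single solid region. Total boundary length (outer) = 8.99 mm.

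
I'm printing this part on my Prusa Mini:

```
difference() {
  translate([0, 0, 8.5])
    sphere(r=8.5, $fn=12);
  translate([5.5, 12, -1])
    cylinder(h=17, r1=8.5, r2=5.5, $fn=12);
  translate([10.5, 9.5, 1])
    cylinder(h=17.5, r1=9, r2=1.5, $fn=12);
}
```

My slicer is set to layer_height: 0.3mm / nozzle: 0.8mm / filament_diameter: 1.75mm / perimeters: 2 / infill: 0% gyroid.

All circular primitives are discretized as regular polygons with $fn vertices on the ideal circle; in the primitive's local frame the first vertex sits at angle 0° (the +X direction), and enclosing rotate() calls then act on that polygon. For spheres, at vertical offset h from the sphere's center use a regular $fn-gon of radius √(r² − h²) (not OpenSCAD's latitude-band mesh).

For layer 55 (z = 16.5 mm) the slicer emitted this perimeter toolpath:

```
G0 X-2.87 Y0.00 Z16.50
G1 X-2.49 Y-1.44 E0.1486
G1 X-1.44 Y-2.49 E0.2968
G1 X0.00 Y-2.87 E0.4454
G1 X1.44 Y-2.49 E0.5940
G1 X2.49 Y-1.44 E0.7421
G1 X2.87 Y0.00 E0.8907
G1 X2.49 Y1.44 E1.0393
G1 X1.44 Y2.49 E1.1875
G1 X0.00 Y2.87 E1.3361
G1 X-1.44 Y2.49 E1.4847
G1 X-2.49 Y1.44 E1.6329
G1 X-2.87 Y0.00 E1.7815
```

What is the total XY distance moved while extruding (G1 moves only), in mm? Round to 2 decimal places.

17.85 mm

Sum the Euclidean lengths of each G1 segment: total = 17.85 mm.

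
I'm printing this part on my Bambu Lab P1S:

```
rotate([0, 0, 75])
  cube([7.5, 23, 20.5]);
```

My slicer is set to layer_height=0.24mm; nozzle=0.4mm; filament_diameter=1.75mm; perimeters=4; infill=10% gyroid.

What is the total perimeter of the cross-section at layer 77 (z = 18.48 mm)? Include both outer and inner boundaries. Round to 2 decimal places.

At z = 18.48 mm: the cube (footprint 7.5×23) is included at this height (perimeter 61.00 mm); (rotated 75° about Z; rotation is an isometry so areas/perimeters/island counts are preserved). Overall, the cross-section is a single solid region. Total boundary length (outer) = 61.00 mm.

61.00 mm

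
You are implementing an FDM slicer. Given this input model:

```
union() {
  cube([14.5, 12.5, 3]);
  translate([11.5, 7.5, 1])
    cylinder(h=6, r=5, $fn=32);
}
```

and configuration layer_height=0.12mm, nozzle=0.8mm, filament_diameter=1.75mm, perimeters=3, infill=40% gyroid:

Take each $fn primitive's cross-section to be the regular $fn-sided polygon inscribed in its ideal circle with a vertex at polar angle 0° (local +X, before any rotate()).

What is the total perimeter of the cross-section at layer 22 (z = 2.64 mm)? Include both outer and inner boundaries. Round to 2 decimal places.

At z = 2.64 mm: the 14.5×12.5 cube contributes its full rectangle (perimeter 54.00 mm); the r=5 cylinder at (11.5, 7.5) contributes a regular 32-gon of circumradius 5 (perimeter = 2·32·5.000·sin(180°/32) = 31.37 mm); Taking the union: the regions partially overlap (shared area 67.00 mm²), so the edge portions inside another operand are dropped and the merged outline is re-measured after clipping — boundary = 55.28 mm. Overall, the cross-section is a single solid region. Total boundary length (outer) = 55.28 mm.

55.28 mm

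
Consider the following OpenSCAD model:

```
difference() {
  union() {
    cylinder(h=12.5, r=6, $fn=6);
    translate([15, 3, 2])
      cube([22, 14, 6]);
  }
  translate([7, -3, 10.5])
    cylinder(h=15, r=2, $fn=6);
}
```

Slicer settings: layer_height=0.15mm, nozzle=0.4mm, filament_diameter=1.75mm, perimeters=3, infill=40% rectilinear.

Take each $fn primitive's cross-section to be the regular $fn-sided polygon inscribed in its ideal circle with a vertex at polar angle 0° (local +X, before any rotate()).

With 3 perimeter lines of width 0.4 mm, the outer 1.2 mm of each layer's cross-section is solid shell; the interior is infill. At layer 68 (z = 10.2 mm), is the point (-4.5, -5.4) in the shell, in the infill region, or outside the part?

outside

At z = 10.2 mm: the r=6 cylinder contributes a regular 6-gon of circumradius 6; the cube at (15, 3) is absent (z outside [2, 8]); Taking the union: only the r=6 cylinder is present, so the union is just that shape — 1 connected region; the cylinder at (7, -3) is not intersected at this z (z outside [10.5, 25.5]); Taking the first minus the rest: none of the subtracted shapes is present at this height, so that combined region is unchanged — 1 connected region. Overall, the cross-section is a single solid region. The nearest boundary edge runs (-6.00, 0.00)→(-3.00, -5.20); distance from the point to it = 1.40 mm. The point is not inside any of the regions above, so it lies outside the cross-section (1.40 mm from the nearest boundary).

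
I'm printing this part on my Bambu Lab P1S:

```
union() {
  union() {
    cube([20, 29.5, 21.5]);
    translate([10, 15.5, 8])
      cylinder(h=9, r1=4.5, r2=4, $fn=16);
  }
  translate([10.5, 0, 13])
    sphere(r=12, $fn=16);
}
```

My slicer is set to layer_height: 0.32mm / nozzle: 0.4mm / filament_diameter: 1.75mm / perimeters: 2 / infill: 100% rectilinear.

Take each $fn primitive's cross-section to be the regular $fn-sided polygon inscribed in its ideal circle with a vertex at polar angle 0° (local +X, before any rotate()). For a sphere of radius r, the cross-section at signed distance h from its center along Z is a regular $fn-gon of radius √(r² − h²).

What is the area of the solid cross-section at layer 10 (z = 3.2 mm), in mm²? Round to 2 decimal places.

663.41 mm²

At z = 3.2 mm: the 20×29.5 cube contributes its full rectangle (area 590.00 mm²); the cone at (10, 15.5) is absent (z outside [8, 17]); Taking the union: only the 20×29.5 cube is present, so the union is just that shape — area = 590.00 mm²; the r=12 sphere at (10.5, 0) slices to a regular 16-gon of circumradius 6.925 (√(r²−h²) with h=9.8 from center) (area = (16/2)·6.925²·sin(360°/16) = 146.83 mm²); Taking the union: the regions partially overlap — summed areas 736.83 mm² minus the doubly-counted overlap 73.41 mm² gives 663.41 mm² — area = 663.41 mm². Overall, the cross-section is a single solid region. Net area = 663.41 mm².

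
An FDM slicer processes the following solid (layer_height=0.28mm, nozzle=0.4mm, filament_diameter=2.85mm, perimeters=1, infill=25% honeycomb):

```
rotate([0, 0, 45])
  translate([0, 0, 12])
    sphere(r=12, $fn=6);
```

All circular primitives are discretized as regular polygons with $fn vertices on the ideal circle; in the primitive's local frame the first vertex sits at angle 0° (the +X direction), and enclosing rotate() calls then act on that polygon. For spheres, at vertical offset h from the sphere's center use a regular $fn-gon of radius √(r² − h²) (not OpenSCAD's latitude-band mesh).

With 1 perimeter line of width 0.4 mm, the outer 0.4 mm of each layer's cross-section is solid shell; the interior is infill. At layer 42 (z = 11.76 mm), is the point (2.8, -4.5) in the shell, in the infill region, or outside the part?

At z = 11.76 mm: the r=12 sphere slices to a regular 6-gon of circumradius 11.998 (√(r²−h²) with h=0.24 from center); (whole slice rotated 45° about Z — lengths, areas and connectivity unchanged). Overall, the cross-section is a single solid region. Undo the 45° rotation: the query point maps to (-1.202, -5.162) in the un-rotated model frame. The nearest boundary edge runs (-6.00, -10.39)→(6.00, -10.39); distance from the point to it = 5.23 mm. The point is inside the cross-section and 5.23 mm from the nearest boundary — more than the 0.4 mm shell width (1 × 0.4), so it's in the infill interior.

infill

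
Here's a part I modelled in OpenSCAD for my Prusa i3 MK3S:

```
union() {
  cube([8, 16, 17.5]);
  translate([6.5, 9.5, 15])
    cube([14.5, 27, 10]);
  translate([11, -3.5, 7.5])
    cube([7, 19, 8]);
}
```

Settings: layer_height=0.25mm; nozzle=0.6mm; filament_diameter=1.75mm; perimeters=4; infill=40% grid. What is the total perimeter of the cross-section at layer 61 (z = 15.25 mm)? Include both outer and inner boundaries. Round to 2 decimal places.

141.00 mm

At z = 15.25 mm: the 8×16 cube contributes its full rectangle (perimeter 48.00 mm); the cube at (6.5, 9.5) is present — its section is the full 14.5×27 rectangle (perimeter 83.00 mm); the 7×19 cube at (11, -3.5) contributes its full rectangle (perimeter 52.00 mm); Taking the union: the regions partially overlap (shared area 51.75 mm²), so the edge portions inside another operand are dropped and the merged outline is re-measured after clipping — boundary = 141.00 mm. Overall, the cross-section is a single solid region. Total boundary length (outer) = 141.00 mm.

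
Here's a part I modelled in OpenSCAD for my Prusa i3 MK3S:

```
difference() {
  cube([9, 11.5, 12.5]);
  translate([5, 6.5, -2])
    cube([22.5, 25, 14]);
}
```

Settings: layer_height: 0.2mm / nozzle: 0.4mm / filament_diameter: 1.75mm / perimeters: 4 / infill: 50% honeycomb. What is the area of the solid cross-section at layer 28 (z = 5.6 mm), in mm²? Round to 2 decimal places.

At z = 5.6 mm: the cube (footprint 9×11.5) is included at this height (area 103.50 mm²); the 22.5×25 cube at (5, 6.5) contributes its full rectangle (area 562.50 mm²); Subtracting the remaining from the first: starting from the 9×11.5 cube (103.50 mm²), the 22.5×25 cube at (5, 6.5) partially overlaps it — only the 20.00 mm² overlap (of its 562.50 mm²) is removed, clipping the outline — area = 83.50 mm². Overall, the cross-section is a single solid region. Net area = 83.50 mm².

83.50 mm²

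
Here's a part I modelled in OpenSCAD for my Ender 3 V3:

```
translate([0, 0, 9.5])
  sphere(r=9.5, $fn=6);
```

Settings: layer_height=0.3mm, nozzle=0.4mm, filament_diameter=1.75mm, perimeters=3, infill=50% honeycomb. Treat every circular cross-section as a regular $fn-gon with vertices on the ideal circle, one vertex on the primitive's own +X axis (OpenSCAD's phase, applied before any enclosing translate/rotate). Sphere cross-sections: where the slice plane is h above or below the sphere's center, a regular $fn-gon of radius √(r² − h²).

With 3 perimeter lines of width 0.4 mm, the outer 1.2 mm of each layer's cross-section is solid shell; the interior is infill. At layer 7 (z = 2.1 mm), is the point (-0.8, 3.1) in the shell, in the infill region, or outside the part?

infill

At z = 2.1 mm: the r=9.5 sphere slices to a regular 6-gon of circumradius 5.957 (√(r²−h²) with h=7.4 from center). Overall, the cross-section is a single solid region. The nearest boundary edge runs (2.98, 5.16)→(-2.98, 5.16); distance from the point to it = 2.06 mm. The point is inside the cross-section and 2.06 mm from the nearest boundary — more than the 1.2 mm shell width (3 × 0.4), so it's in the infill interior.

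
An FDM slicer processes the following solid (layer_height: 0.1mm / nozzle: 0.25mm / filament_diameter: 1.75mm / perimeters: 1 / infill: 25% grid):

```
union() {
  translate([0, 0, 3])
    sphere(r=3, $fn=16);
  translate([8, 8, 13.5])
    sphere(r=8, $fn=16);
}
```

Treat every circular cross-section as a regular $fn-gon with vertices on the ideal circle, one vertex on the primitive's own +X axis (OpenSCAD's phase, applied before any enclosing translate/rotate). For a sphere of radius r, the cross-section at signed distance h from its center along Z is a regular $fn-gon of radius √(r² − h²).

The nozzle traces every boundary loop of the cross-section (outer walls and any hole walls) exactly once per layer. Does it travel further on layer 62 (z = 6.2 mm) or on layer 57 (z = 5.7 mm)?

layer 62 (z = 6.2 mm)

Layer 62 (z = 6.2): the sphere does not reach this height (|z−center|=3.200 > r=3); the r=8 sphere at (8, 8) slices to a regular 16-gon of circumradius 3.273 (√(r²−h²) with h=7.3 from center) (perimeter = 2·16·3.273·sin(180°/16) = 20.43 mm); Taking the union: only the r=8 sphere at (8, 8) is present, so the union is just that shape — boundary = 20.43 mm. So its perimeter = 20.43 mm. Layer 57 (z = 5.7): the r=3 sphere contributes a regular 16-gon of circumradius √(3²−2.7²) = 1.308 (perimeter = 2·16·1.308·sin(180°/16) = 8.16 mm); the r=8 sphere at (8, 8) contributes a regular 16-gon of circumradius √(8²−7.8²) = 1.778 (perimeter = 2·16·1.778·sin(180°/16) = 11.10 mm); Merging all regions: the 2 present regions are separate (no shared area or edge), so areas and boundary lengths simply add and each stays a separate island — boundary = 19.26 mm. So its perimeter = 19.26 mm. Layer 62 is larger (20.43 vs 19.26 mm).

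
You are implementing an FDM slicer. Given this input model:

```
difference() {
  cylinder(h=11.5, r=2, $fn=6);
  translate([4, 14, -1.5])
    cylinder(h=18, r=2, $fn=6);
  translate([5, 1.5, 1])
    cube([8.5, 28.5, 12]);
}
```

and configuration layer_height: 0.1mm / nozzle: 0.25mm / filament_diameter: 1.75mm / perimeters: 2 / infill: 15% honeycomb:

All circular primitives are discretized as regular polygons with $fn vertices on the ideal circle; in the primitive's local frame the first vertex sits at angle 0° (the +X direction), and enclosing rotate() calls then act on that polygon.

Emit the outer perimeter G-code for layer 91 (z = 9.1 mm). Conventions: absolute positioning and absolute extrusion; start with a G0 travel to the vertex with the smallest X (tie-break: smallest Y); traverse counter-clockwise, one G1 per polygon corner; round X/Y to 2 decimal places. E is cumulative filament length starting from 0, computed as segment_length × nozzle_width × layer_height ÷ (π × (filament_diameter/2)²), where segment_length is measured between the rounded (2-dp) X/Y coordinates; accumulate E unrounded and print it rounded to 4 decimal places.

G0 X-2.00 Y0.00 Z9.10
G1 X-1.00 Y-1.73 E0.0208
G1 X1.00 Y-1.73 E0.0416
G1 X2.00 Y0.00 E0.0623
G1 X1.00 Y1.73 E0.0831
G1 X-1.00 Y1.73 E0.1039
G1 X-2.00 Y0.00 E0.1247

At z = 9.1 mm: the r=2 cylinder contributes a regular 6-gon of circumradius 2; the r=2 cylinder at (4, 14) contributes a regular 6-gon of circumradius 2; the 8.5×28.5 cube at (5, 1.5) contributes its full rectangle; Taking the first minus the rest: starting from the r=2 cylinder, the r=2 cylinder at (4, 14) misses the remaining region (no effect); the 8.5×28.5 cube at (5, 1.5) misses the remaining region (no effect) — 1 connected region. The outline is a single polygon with 6 vertices. Extrusion per mm of travel: 0.25 × 0.1 / (π × 0.875²) = 0.010394. Accumulating E over each segment gives final E = 0.1247.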